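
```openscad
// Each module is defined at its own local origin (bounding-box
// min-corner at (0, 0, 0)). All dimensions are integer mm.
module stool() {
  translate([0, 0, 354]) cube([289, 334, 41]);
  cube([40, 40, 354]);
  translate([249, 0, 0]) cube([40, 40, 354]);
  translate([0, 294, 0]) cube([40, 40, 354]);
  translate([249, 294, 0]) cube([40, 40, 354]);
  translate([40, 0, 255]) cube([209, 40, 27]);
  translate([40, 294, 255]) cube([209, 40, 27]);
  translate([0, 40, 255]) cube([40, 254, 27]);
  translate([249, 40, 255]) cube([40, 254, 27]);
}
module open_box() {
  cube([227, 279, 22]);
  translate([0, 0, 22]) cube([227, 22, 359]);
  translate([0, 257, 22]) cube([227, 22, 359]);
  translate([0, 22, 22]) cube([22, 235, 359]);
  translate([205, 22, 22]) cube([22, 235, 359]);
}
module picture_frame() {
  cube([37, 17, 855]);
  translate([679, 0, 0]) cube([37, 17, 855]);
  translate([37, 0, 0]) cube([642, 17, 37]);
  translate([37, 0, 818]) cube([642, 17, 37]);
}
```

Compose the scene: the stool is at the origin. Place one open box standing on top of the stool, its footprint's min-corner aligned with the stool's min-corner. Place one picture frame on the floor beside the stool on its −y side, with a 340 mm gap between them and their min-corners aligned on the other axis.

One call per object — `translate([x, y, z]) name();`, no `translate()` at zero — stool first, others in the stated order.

stool();
translate([0, 0, 395]) open_box();
translate([0, -357, 0]) picture_frame();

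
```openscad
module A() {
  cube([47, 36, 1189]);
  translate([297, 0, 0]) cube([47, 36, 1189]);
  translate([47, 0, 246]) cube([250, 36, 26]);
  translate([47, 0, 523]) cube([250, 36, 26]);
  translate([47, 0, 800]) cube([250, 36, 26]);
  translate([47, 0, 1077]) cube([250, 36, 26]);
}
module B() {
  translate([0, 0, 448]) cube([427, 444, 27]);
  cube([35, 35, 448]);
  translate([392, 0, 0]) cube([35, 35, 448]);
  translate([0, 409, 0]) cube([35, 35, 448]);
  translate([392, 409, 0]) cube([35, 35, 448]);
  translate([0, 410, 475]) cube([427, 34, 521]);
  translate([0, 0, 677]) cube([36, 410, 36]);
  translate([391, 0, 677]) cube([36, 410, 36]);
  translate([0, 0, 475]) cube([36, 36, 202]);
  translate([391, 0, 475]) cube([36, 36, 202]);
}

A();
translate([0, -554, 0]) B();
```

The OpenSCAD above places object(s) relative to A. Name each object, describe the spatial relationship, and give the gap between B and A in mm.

The chair's nearest face is 110 mm from the ladder's −y face.

A is a ladder. B is a chair. The chair is on the floor beside the ladder on its −y side. The gap between the chair and the ladder is 110 mm.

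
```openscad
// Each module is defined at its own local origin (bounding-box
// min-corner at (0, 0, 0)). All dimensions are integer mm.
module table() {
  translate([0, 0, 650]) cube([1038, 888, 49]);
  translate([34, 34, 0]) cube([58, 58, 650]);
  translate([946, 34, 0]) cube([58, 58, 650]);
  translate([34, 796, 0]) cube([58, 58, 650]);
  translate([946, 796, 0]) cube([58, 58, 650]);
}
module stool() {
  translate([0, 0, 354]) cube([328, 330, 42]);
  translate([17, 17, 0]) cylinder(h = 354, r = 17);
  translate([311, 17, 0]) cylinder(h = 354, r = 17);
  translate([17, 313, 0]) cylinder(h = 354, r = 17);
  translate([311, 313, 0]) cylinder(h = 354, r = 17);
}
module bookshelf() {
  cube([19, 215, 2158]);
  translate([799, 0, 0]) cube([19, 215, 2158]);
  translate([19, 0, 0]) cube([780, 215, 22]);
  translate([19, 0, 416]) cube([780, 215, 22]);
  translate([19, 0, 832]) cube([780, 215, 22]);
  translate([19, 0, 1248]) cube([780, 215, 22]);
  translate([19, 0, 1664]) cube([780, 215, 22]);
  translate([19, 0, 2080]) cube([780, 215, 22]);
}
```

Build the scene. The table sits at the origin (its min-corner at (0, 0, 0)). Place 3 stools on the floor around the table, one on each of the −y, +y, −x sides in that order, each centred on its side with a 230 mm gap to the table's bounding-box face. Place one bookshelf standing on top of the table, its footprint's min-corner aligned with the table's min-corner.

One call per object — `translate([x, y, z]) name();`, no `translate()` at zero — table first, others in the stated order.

table();
translate([355, -560, 0]) stool();
translate([355, 1118, 0]) stool();
translate([-558, 279, 0]) stool();
translate([0, 0, 699]) bookshelf();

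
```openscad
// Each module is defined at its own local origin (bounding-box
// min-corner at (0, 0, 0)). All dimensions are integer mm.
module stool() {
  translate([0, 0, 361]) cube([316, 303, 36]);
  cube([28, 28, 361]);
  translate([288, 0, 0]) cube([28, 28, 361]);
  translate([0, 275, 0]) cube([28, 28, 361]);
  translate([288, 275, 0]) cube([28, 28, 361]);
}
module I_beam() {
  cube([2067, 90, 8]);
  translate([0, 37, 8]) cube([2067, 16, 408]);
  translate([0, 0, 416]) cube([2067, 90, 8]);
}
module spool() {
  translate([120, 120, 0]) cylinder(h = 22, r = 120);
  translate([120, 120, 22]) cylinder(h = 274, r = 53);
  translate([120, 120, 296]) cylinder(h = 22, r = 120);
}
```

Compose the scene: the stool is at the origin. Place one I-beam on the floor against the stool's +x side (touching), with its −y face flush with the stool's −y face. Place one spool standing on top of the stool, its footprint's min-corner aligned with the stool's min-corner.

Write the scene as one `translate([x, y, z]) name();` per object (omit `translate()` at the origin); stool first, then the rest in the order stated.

stool();
translate([316, 0, 0]) I_beam();
translate([0, 0, 397]) spool();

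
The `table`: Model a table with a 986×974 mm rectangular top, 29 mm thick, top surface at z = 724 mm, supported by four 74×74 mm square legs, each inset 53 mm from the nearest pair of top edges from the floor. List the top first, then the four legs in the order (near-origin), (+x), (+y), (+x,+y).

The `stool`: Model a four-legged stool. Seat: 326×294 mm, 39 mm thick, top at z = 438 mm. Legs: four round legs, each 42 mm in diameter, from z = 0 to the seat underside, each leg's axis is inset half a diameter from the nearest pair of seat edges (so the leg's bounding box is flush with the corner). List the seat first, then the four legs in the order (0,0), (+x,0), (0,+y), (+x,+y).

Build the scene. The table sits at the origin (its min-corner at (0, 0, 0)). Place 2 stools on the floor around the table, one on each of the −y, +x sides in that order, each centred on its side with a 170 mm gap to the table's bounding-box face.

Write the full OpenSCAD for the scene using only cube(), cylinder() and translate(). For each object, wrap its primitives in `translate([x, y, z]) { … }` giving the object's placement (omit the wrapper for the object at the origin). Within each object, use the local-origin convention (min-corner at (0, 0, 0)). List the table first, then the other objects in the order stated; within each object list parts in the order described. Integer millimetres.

translate([0, 0, 695]) cube([986, 974, 29]);
translate([53, 53, 0]) cube([74, 74, 695]);
translate([859, 53, 0]) cube([74, 74, 695]);
translate([53, 847, 0]) cube([74, 74, 695]);
translate([859, 847, 0]) cube([74, 74, 695]);
translate([330, -464, 0]) {
  translate([0, 0, 399]) cube([326, 294, 39]);
  translate([21, 21, 0]) cylinder(h = 399, r = 21);
  translate([305, 21, 0]) cylinder(h = 399, r = 21);
  translate([21, 273, 0]) cylinder(h = 399, r = 21);
  translate([305, 273, 0]) cylinder(h = 399, r = 21);
}
translate([1156, 340, 0]) {
  translate([0, 0, 399]) cube([326, 294, 39]);
  translate([21, 21, 0]) cylinder(h = 399, r = 21);
  translate([305, 21, 0]) cylinder(h = 399, r = 21);
  translate([21, 273, 0]) cylinder(h = 399, r = 21);
  translate([305, 273, 0]) cylinder(h = 399, r = 21);
}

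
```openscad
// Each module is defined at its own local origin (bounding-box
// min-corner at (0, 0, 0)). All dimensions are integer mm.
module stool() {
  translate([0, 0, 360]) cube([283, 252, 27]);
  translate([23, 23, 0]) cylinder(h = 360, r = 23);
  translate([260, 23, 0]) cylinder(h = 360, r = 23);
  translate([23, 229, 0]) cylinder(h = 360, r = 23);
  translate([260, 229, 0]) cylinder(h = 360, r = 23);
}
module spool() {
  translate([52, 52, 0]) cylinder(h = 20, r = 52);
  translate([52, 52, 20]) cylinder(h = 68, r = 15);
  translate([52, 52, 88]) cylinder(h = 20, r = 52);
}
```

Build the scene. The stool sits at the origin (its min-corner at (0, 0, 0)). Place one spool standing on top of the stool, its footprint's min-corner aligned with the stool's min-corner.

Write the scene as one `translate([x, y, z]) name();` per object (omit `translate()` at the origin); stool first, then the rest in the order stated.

stool();
translate([0, 0, 387]) spool();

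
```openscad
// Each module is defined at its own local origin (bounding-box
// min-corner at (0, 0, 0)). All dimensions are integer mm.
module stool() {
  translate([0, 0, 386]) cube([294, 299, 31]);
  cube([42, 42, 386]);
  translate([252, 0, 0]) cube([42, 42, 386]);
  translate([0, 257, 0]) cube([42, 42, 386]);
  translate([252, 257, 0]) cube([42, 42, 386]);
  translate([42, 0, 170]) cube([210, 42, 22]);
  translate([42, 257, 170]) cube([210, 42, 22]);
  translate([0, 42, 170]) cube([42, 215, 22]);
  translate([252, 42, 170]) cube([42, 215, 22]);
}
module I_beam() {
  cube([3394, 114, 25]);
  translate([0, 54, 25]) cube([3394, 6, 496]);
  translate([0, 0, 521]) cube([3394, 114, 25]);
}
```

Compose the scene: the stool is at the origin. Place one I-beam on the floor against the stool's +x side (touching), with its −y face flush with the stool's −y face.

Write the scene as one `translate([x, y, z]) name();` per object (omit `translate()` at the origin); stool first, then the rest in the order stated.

stool();
translate([294, 0, 0]) I_beam();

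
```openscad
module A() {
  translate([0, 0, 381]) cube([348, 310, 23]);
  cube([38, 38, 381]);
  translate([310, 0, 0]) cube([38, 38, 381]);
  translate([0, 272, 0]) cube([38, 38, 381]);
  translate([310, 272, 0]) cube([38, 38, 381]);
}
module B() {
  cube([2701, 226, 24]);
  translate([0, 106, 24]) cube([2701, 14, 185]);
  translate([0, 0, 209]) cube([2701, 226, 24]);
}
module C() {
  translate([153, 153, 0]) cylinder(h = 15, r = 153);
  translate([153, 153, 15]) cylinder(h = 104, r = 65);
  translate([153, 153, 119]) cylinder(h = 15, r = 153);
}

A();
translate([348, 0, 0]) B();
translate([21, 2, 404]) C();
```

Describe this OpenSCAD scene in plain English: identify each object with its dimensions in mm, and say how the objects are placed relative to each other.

A is a simple wooden stool: a rectangular seat 348 mm (x) by 310 mm (y), 23 mm thick, top face at z = 404 mm, on four square legs, each 38×38 mm in cross-section. The legs rest on z = 0, each flush with a corner of the seat.

B is an I-beam lying along x, 2701 mm long. Overall section height 233 mm. Two flanges 226 mm wide (y) and 24 mm thick, one on the floor and one at the top; a web 14 mm thick runs between them, centred on the flange width.

C is a spool: two coaxial disc flanges of radius 153 mm and thickness 15 mm, joined by a core cylinder of radius 65 mm and height 104 mm. The lower flange rests on z = 0 and the three cylinders share a vertical axis.

The I-beam is against the stool's +x side, with their −y faces flush. The spool is on top of the stool, centred.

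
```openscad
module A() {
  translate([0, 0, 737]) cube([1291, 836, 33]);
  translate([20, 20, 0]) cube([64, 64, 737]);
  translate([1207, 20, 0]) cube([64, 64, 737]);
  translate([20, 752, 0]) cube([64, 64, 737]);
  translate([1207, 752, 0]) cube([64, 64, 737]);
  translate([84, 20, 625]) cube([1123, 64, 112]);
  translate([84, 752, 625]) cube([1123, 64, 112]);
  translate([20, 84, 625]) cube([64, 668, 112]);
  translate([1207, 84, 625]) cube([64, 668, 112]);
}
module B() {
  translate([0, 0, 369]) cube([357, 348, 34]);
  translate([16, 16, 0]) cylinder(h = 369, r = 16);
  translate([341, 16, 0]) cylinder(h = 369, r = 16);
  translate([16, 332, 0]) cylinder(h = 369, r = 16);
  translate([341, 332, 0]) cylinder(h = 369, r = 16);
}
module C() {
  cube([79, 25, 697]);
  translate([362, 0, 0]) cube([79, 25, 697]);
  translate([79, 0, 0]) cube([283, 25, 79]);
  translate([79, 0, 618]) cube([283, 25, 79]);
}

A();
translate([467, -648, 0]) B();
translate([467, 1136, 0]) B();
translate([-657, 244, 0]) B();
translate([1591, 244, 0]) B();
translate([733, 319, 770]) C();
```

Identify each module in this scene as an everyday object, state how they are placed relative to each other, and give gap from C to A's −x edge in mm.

A is a table. B is a stool. C is a picture frame. Four stools sit around the table at the −y, +y, −x, +x sides. The picture frame is on top of the table. The gap from the picture frame to the table's −x edge is 733 mm.

The picture frame's min-x is at 733; the table's min-x is 0; gap = 733 mm.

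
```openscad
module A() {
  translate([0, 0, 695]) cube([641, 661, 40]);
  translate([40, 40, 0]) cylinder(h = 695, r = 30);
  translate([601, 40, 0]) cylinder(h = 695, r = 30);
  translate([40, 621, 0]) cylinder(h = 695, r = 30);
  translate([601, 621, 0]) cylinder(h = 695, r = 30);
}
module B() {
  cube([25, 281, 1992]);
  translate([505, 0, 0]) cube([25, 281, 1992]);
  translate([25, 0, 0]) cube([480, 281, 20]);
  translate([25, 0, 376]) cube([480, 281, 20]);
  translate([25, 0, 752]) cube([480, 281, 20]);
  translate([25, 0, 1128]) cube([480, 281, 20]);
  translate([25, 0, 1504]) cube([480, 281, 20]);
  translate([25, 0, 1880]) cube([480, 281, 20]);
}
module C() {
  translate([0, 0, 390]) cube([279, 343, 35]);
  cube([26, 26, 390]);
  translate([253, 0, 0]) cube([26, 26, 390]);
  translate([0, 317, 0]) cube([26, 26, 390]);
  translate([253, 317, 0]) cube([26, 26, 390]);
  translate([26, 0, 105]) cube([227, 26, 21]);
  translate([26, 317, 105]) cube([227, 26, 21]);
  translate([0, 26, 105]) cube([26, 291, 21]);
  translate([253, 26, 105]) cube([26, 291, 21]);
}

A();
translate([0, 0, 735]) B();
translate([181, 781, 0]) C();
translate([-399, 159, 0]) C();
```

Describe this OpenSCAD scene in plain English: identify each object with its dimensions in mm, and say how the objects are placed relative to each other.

A is a rectangular dining table. The top is 641×661×40 mm with its upper surface at z = 735 mm. It stands on four round legs of 60 mm diameter, each leg's bounding box inset 10 mm from the nearest pair of top edges, running from the floor to the underside of the top.

B is an open bookshelf. Two side panels, each 25 mm thick, 281 mm deep and 1992 mm tall, stand 530 mm apart (outside-to-outside). Between them sit 6 shelves, each 20 mm thick and 281 mm deep, spanning the full gap between the sides. The bottom shelf rests on the floor (its underside at z = 0) and the clear gap between one shelf's top and the next shelf's underside is 356 mm.

C is a four-legged stool. The seat is a 279×343×35 mm slab whose top surface is at z = 425 mm; four square legs, each 26×26 mm in cross-section, run from the floor (z = 0) to the underside of the seat, each flush with a corner of the seat. Four stretchers, 26 mm wide and 21 mm tall, connect adjacent legs with their undersides at z = 105 mm, each running between the inner faces of the legs it joins and aligned with the legs' outer faces on the other axis.

The bookshelf is on top of the table. Two stools sit around the table at the +y, −x sides.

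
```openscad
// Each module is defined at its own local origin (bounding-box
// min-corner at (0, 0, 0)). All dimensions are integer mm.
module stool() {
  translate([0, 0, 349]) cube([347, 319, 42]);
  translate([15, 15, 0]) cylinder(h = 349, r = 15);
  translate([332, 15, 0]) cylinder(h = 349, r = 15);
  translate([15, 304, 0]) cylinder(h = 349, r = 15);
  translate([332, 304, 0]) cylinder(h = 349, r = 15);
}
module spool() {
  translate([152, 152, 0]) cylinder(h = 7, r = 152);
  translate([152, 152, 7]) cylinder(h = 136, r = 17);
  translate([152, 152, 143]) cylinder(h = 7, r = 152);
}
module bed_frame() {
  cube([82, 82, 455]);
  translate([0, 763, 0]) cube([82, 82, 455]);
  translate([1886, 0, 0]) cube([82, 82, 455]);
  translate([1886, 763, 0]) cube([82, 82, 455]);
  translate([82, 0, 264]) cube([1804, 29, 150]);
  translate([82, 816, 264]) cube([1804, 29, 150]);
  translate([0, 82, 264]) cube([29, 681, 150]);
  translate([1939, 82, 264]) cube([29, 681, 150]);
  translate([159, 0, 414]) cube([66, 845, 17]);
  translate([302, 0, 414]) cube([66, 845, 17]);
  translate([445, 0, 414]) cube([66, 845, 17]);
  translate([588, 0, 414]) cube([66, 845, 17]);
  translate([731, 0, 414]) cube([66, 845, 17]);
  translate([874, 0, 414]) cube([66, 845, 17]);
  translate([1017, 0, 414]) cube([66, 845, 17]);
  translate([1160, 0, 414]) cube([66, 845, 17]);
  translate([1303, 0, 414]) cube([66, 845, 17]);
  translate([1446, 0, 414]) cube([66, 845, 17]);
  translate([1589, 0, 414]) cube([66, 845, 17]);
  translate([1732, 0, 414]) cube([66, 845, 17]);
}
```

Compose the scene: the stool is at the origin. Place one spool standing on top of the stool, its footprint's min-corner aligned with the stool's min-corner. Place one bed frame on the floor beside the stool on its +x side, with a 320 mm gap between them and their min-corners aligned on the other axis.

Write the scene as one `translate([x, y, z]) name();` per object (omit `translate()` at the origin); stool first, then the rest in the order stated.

stool();
translate([0, 0, 391]) spool();
translate([667, 0, 0]) bed_frame();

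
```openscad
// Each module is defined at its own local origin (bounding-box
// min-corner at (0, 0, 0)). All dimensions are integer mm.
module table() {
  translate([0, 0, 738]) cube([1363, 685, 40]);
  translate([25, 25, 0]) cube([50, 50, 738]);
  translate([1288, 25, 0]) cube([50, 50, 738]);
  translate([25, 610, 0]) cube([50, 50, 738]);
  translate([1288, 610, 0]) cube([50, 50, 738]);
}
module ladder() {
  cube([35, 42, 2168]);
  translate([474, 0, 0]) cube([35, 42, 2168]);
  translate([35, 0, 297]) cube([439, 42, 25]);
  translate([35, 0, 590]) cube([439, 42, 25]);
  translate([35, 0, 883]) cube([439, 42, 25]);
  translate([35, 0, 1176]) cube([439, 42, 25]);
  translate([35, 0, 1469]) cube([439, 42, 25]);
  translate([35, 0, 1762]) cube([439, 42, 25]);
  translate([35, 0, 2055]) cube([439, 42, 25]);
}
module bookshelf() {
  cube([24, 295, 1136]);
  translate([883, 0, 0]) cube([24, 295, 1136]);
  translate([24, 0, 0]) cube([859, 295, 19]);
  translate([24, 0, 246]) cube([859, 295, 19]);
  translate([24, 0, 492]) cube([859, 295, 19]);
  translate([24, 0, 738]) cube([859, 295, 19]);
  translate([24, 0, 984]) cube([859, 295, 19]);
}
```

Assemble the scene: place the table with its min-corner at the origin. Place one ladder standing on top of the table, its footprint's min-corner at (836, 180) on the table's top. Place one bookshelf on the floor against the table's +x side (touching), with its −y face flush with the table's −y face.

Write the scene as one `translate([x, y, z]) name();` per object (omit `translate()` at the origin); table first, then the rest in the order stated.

table();
translate([836, 180, 778]) ladder();
translate([1363, 0, 0]) bookshelf();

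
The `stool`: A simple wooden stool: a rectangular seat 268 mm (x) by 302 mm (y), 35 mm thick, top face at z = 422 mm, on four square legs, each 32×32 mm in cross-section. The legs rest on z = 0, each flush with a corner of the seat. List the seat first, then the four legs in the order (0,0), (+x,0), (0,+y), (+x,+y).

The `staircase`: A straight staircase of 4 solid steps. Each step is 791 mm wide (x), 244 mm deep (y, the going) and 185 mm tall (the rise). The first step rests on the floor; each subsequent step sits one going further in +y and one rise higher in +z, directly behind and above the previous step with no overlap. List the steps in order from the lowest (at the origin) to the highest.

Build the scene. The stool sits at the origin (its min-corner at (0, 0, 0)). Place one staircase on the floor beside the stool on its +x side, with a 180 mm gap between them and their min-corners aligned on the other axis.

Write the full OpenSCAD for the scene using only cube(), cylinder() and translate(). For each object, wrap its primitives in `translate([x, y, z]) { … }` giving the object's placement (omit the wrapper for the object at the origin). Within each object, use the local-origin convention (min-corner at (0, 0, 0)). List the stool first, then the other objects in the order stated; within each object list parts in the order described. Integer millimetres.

translate([0, 0, 387]) cube([268, 302, 35]);
cube([32, 32, 387]);
translate([236, 0, 0]) cube([32, 32, 387]);
translate([0, 270, 0]) cube([32, 32, 387]);
translate([236, 270, 0]) cube([32, 32, 387]);
translate([448, 0, 0]) {
  cube([791, 244, 185]);
  translate([0, 244, 185]) cube([791, 244, 185]);
  translate([0, 488, 370]) cube([791, 244, 185]);
  translate([0, 732, 555]) cube([791, 244, 185]);
}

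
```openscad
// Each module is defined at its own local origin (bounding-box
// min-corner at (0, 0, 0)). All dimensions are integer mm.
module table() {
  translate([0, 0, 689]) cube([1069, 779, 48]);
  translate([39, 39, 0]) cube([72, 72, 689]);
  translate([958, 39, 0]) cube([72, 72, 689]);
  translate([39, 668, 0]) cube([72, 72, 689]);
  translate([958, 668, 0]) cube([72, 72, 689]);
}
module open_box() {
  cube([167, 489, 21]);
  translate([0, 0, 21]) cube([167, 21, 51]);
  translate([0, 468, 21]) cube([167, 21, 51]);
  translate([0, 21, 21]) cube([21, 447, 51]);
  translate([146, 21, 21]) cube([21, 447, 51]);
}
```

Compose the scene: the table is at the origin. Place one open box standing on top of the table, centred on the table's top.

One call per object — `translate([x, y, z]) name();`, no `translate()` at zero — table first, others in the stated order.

table();
translate([451, 145, 737]) open_box();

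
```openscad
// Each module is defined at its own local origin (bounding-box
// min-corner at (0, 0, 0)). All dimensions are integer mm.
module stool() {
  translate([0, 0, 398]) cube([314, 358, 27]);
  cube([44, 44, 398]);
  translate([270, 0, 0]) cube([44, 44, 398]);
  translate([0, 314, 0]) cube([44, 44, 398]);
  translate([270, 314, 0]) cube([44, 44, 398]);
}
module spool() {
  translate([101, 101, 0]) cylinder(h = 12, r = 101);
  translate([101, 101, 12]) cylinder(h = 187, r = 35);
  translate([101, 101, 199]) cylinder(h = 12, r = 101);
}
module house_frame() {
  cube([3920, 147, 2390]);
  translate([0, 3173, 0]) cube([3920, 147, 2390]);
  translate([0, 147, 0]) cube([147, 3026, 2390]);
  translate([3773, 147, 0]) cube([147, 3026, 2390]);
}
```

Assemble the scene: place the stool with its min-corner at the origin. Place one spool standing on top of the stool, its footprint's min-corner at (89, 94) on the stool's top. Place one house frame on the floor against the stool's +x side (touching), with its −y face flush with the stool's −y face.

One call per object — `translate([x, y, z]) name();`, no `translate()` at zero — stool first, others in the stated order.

stool();
translate([89, 94, 425]) spool();
translate([314, 0, 0]) house_frame();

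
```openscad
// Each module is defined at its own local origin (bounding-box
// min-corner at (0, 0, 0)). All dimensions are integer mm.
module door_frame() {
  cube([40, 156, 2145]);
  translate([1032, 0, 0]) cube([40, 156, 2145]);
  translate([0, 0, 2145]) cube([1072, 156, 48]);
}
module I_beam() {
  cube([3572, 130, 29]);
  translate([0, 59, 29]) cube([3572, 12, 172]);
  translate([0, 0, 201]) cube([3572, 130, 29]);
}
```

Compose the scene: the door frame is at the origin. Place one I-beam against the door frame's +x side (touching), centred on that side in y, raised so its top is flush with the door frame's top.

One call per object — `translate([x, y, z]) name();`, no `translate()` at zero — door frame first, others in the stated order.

door_frame();
translate([1072, 13, 1963]) I_beam();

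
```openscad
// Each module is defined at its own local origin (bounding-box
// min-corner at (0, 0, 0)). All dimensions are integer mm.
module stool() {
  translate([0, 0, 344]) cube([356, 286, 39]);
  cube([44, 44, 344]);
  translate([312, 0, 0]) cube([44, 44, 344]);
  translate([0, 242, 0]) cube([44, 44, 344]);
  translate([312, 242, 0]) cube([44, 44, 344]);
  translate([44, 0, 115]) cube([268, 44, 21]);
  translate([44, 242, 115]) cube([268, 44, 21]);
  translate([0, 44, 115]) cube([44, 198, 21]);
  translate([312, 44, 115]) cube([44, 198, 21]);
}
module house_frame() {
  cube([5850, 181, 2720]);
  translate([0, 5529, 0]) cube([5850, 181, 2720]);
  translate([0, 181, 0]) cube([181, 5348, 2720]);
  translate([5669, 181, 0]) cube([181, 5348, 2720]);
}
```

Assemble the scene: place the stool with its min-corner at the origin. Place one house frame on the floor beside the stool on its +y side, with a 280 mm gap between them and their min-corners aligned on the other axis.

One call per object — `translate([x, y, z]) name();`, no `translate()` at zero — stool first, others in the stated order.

stool();
translate([0, 566, 0]) house_frame();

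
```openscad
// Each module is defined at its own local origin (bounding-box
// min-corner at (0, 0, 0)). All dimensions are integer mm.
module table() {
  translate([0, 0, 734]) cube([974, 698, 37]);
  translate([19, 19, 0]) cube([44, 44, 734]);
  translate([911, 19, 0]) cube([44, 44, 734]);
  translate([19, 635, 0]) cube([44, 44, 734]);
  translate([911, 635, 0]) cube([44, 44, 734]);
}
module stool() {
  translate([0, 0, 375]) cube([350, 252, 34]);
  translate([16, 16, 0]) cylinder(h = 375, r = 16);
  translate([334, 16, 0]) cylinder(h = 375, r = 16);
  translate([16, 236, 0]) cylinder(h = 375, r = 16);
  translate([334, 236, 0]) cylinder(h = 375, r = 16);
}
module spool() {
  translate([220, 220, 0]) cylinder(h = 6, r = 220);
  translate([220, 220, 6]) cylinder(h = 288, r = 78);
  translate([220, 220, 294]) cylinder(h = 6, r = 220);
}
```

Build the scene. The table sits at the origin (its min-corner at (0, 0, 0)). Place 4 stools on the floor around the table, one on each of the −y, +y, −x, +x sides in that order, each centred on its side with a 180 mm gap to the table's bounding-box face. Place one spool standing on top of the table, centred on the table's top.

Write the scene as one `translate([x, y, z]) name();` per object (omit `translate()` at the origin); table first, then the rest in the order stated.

table();
translate([312, -432, 0]) stool();
translate([312, 878, 0]) stool();
translate([-530, 223, 0]) stool();
translate([1154, 223, 0]) stool();
translate([267, 129, 771]) spool();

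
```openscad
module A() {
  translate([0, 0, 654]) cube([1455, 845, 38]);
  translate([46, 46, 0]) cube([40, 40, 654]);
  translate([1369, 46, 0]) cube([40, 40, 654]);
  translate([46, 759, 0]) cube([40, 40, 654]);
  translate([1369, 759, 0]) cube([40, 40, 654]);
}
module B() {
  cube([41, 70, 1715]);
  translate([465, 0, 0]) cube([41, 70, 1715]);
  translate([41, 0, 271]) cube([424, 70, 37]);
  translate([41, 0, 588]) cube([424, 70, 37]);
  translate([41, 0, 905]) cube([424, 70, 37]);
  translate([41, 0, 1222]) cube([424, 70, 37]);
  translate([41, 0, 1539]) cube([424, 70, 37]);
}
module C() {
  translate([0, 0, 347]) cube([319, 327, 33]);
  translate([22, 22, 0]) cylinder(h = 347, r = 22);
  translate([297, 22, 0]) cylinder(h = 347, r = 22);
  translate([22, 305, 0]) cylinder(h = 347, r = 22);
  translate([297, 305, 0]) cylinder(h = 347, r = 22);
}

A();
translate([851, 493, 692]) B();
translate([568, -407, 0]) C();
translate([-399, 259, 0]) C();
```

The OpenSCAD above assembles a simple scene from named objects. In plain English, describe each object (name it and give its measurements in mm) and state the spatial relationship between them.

A is a rectangular dining table. The top is 1455×845×38 mm with its upper surface at z = 692 mm. It stands on four 40×40 mm square legs, each inset 46 mm from the nearest pair of top edges, running from the floor to the underside of the top.

B is a straight ladder. Two 41×70 mm vertical rails, 1715 mm tall, stand 506 mm apart (outside-to-outside) with their front faces coplanar on the −y side. 5 rungs, each 70 mm deep and 37 mm tall, span between the inner faces of the rails, front faces flush with the rails. The lowest rung's underside is at z = 271 mm and rungs are spaced 317 mm apart (underside to underside).

C is a four-legged stool. The seat is 319×327 mm, 33 mm thick, top at z = 380 mm. It stands on four round legs, each 44 mm in diameter, from z = 0 to the seat underside, each leg's axis is inset half a diameter from the nearest pair of seat edges (so the leg's bounding box is flush with the corner).

The ladder is on top of the table. Two stools sit around the table at the −y, −x sides.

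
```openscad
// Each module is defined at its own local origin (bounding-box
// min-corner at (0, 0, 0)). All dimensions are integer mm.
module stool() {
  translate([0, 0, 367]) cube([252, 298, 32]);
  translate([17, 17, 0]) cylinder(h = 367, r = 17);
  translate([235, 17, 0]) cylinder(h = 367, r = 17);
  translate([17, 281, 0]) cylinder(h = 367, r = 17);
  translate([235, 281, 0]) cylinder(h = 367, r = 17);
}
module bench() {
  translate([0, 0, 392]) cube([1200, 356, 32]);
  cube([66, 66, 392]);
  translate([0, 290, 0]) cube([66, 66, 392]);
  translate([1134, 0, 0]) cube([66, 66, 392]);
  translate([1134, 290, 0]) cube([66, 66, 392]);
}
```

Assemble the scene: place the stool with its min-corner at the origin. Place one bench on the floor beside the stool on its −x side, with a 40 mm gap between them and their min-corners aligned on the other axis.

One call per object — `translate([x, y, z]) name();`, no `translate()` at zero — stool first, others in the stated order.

stool();
translate([-1240, 0, 0]) bench();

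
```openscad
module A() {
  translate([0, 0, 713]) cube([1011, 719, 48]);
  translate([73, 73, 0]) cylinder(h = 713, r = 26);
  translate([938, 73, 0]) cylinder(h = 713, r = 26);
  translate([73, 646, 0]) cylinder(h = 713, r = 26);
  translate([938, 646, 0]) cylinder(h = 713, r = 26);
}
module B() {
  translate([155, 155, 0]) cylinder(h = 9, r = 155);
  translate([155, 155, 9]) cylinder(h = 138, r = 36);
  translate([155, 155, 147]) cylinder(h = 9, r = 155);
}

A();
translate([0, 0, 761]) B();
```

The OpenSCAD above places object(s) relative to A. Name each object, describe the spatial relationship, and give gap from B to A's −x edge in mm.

A is a table. B is a spool. The spool is on top of the table. The gap from the spool to the table's −x edge is 0 mm.

The spool's min-x is at 0; the table's min-x is 0; gap = 0 mm.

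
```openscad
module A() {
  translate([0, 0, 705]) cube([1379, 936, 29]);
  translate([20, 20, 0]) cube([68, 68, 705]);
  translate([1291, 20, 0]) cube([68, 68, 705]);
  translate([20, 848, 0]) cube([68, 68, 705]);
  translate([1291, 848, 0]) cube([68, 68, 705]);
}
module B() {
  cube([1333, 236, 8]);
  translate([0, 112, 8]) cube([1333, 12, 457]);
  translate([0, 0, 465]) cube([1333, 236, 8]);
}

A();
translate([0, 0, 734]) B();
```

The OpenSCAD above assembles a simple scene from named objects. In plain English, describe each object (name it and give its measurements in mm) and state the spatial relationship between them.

A is a table: top 1379 mm (x) × 936 mm (y), 29 mm thick, upper face at z = 734 mm, on four 68×68 mm square legs, each inset 20 mm from the nearest pair of top edges, running from z = 0 to the bottom of the top.

B is an I-beam lying along x, 1333 mm long. Overall section height 473 mm. Two flanges 236 mm wide (y) and 8 mm thick, one on the floor and one at the top; a web 12 mm thick runs between them, centred on the flange width.

The I-beam is on top of the table.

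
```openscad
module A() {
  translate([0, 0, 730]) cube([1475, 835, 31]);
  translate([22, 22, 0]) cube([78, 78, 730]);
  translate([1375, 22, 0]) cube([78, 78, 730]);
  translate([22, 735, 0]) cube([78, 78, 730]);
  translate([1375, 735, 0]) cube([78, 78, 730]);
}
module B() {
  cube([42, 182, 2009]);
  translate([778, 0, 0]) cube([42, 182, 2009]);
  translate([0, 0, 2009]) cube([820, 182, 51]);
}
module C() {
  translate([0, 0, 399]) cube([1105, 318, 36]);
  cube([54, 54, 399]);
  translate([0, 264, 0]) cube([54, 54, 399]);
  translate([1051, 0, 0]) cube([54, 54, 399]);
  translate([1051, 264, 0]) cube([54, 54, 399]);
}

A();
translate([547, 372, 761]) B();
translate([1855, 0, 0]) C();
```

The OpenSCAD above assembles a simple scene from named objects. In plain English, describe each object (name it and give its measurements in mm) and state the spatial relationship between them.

A is a table with a 1475×835 mm rectangular top, 31 mm thick, top surface at z = 761 mm, supported by four 78×78 mm square legs, each inset 22 mm from the nearest pair of top edges, running from the floor.

B is a door frame. The clear opening is 736 mm wide and 2009 mm high. Two 42 mm wide jambs, 182 mm deep, stand either side of the opening from the floor to the top of the opening. A 51 mm thick head sits across the top of both jambs, spanning the full outside width of the frame.

C is a long wooden bench with a 1105 mm (x) × 318 mm (y) seat, 36 mm thick, its top surface 435 mm above the floor. Four 54 mm square legs at the seat corners, flush with the edges, run from z = 0 to the seat underside.

The door frame is on top of the table. The bench is on the floor beside the table on its +x side.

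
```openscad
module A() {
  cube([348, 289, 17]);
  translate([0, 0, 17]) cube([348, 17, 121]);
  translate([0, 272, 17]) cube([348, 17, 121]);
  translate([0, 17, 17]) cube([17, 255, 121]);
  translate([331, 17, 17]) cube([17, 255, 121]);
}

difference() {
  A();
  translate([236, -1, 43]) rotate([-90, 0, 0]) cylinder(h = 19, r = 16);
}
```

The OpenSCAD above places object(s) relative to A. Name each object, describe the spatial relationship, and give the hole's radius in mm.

A is an open box. The open box has a circular hole through its front wall. The hole's radius is 16 mm.

The subtracted cylinder has r = 16 mm.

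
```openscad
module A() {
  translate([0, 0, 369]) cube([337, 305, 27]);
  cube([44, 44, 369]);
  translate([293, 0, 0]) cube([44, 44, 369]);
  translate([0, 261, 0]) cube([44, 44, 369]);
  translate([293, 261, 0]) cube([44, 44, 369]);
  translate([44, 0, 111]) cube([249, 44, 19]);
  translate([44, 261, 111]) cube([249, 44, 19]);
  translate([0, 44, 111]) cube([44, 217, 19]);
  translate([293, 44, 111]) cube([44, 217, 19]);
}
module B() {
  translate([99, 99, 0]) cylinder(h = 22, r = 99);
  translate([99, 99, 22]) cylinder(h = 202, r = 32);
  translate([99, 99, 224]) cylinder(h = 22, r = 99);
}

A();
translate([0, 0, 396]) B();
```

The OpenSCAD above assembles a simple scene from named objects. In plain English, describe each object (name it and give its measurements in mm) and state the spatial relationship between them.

A is a four-legged stool. The seat is 337×305 mm, 27 mm thick, top at z = 396 mm. It stands on four square legs, each 44×44 mm in cross-section, from z = 0 to the seat underside, each flush with a corner of the seat. Four stretchers, 44 mm wide and 19 mm tall, connect adjacent legs with their undersides at z = 111 mm, each running between the inner faces of the legs it joins and aligned with the legs' outer faces on the other axis.

B is a spool: two coaxial disc flanges of radius 99 mm and thickness 22 mm, joined by a core cylinder of radius 32 mm and height 202 mm. The lower flange rests on z = 0 and the three cylinders share a vertical axis.

The spool is on top of the stool.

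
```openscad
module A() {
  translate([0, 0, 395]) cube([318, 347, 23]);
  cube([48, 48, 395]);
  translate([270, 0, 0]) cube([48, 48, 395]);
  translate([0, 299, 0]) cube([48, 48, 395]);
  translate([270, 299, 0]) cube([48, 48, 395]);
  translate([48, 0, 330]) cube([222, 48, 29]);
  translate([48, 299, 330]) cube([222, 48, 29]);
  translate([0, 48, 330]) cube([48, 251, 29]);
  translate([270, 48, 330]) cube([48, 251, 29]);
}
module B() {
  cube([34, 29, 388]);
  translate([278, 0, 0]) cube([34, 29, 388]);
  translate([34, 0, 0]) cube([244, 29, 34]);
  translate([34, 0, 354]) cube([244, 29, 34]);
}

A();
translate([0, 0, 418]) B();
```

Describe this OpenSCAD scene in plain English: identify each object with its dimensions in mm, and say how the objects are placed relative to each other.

A is a simple wooden stool: a rectangular seat 318 mm (x) by 347 mm (y), 23 mm thick, top face at z = 418 mm, on four square legs, each 48×48 mm in cross-section. The legs rest on z = 0, each flush with a corner of the seat. Four stretchers, 48 mm wide and 29 mm tall, connect adjacent legs with their undersides at z = 330 mm, each running between the inner faces of the legs it joins and aligned with the legs' outer faces on the other axis.

B is a rectangular picture frame lying in the x–z plane (depth along y). The opening is 244 mm wide (x) by 320 mm tall (z), surrounded by a border 34 mm wide on all four sides. The frame is 29 mm deep and is made of two full-height vertical stiles with two horizontal rails fitted between them.

The picture frame is on top of the stool.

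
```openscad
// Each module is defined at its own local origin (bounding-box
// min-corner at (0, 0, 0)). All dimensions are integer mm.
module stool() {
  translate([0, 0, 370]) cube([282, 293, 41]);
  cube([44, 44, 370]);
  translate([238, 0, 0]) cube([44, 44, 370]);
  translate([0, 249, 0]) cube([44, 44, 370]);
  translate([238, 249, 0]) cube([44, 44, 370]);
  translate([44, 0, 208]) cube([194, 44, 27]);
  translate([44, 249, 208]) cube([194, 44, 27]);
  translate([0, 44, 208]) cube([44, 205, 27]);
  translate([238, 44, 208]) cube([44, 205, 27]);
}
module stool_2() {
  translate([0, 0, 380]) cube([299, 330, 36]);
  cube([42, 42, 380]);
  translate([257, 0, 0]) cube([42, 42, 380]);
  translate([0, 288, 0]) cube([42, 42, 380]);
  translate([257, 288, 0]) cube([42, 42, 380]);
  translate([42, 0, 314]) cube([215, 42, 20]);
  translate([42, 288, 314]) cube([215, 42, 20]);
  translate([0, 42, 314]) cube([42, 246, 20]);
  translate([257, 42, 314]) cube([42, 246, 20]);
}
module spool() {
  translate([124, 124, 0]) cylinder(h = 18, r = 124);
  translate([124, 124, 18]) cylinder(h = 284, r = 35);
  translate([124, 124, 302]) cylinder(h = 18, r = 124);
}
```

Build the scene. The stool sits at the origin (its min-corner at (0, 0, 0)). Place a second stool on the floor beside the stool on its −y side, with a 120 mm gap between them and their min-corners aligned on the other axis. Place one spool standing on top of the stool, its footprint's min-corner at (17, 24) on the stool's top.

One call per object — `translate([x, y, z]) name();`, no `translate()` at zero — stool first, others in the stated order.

stool();
translate([0, -450, 0]) stool_2();
translate([17, 24, 411]) spool();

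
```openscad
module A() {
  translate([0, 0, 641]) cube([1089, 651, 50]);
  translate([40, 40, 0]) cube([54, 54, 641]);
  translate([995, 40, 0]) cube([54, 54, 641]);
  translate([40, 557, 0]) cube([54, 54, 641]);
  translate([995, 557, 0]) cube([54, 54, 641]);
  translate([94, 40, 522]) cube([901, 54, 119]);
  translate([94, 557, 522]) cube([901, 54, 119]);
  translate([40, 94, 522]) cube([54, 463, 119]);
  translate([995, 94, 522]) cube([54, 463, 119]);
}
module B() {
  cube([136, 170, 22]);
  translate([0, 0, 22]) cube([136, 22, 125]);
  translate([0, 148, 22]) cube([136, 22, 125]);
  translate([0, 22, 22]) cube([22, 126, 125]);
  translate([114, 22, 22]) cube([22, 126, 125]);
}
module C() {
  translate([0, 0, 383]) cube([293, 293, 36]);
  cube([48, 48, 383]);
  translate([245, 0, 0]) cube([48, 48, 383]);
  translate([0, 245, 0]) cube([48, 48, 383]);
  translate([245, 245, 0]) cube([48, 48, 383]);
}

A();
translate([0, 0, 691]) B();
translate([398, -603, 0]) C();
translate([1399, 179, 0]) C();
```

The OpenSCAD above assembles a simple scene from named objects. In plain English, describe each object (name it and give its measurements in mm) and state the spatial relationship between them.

A is a rectangular dining table. The top is 1089×651×50 mm with its upper surface at z = 691 mm. It stands on four 54×54 mm square legs, each inset 40 mm from the nearest pair of top edges, running from the floor to the underside of the top. Four apron rails, 54 mm thick and 119 mm tall, run between adjacent legs with their top edges flush with the underside of the top and their outer faces flush with the legs' outer faces.

B is an open-topped rectangular box: outside dimensions 136×170×147 mm, with a uniform wall and base thickness of 22 mm. The base is a full 136×170 slab on the floor; four walls sit on top of the base. The front and back walls (the −y and +y sides) span the full width; the two side walls fit between them.

C is a four-legged stool. The seat is a 293×293×36 mm slab whose top surface is at z = 419 mm; four square legs, each 48×48 mm in cross-section, run from the floor (z = 0) to the underside of the seat, each flush with a corner of the seat.

The open box is on top of the table. Two stools sit around the table at the −y, +x sides.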